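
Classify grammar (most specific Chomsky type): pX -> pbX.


LHS has context (more than one symbol) and |LHS| ≤ |RHS|
Classification: Type 1 (Context-Sensitive)


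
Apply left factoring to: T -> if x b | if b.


Common prefix: 'if'
Factored: T -> if T', T' -> x b | b


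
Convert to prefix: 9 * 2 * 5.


left-to-right (same/higher precedence on left): tree is (* (* 9 2) 5)
Prefix: * * 9 2 5


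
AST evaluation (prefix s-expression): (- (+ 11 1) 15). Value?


Evaluate inner: (+ 11 1) = 12
Evaluate root: (- 12 15) = -3
Result: -3


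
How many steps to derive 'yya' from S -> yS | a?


Derivation: S => yS => yyS => yya
Steps: 3


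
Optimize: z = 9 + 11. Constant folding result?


9 + 11 = 20 at compile time
Optimized: z = 20


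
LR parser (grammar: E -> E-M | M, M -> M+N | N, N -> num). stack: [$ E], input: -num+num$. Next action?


shift '-' to continue E -> E-M
Action: shift


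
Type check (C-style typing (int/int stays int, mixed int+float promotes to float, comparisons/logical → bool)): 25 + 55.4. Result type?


Operand types: int + float
Rule: mixed int/float promotes to float; int/int stays int
Result type: float


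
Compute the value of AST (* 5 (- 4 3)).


Evaluate inner: (- 4 3) = 1
Evaluate root: (* 5 1) = 5
Result: 5


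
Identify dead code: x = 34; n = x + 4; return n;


x is read by n's definition; n is returned
No dead code


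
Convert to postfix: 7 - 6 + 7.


Left to right (same or higher precedence on left)
Postfix: 7 6 - 7 +


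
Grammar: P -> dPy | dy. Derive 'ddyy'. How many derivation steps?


Derivation: P => dPy => ddyy
Steps: 2


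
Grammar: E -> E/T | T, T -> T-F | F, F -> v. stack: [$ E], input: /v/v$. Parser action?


shift '/' to continue E -> E/T
Action: shift


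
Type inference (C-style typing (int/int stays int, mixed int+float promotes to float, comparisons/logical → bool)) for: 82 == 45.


Operand types: int == int
Rule: comparison yields bool
Result type: bool


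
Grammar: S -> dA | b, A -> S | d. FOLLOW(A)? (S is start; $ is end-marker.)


$ ∈ FOLLOW(S). For each A -> αBβ: add FIRST(β)\{ε} to FOLLOW(B); if β nullable, add FOLLOW(A).
FOLLOW(A) = {$}


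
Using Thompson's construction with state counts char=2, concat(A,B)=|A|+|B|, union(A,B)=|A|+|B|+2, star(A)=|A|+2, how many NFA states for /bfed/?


Syntax tree has 4 char leaf(s), 0 union(s), 0 star(s)
chars contribute 4×2 = 8; each union adds +2; each star adds +2
Total: 8 + 0 + 0 = 8 states


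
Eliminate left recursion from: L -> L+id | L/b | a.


Left-recursive alternatives: L+id, L/b; non-recursive: a
Introduce L': L -> aL', L' -> +idL' | /bL' | ε


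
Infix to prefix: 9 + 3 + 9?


left-to-right (same/higher precedence on left): tree is (+ (+ 9 3) 9)
Prefix: + + 9 3 9


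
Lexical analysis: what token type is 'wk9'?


Pattern: letter/underscore followed by alphanumerics, not a keyword
Type: IDENTIFIER


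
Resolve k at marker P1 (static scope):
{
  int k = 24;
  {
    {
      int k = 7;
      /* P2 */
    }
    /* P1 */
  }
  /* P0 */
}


P1's block does not declare k; resolves to the enclosing declaration at depth 0
k = 24


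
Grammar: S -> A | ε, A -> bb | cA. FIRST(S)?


Per alternative of S: FIRST(A) = {b, c}; FIRST(ε) = {ε}
FIRST(S) = {b, c, ε}


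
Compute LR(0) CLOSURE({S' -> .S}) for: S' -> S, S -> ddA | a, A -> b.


Start: S' -> .S
For each item with dot before a nonterminal B, add B -> .γ for every B-production
Closure: [S' -> .S, S -> .ddA, S -> .a]


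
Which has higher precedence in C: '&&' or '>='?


'>=' is relational (level 7); '&&' is logical AND (level 2)
Higher level binds tighter
'>=' has higher precedence than '&&'


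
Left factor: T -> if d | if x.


Common prefix: 'if'
Factored: T -> if T', T' -> d | x


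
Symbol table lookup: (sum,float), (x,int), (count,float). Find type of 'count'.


Lookup 'count' → type float


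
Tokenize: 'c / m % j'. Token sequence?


Scan left to right, longest-match per lexeme
Tokens: ID(c), OP(/), ID(m), OP(%), ID(j)


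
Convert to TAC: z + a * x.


Break into single-operator statements:
t1 = a * x
t2 = z + t1


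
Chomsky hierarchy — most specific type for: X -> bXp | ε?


Single nonterminal LHS, but b^n p^n is not regular
Classification: Type 2 (Context-Free)


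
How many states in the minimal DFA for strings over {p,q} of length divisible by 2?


Track length mod 2: states 0..1, accept at 0
Minimal DFA: 2 states


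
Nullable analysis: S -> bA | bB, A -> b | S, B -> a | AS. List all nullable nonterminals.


A nonterminal is nullable iff some alternative derives ε (directly, or every symbol in it is nullable)
Nullable: {}


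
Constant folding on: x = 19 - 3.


19 - 3 = 16 at compile time
Optimized: x = 16


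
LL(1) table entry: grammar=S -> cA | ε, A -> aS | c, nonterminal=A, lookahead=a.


For [A, a]: 'a' ∈ FIRST(aS)
Entry: A -> aS


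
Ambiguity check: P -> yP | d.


right-linear, alternatives start with distinct terminals 'y' vs 'd': unique leftmost derivation
Unambiguous


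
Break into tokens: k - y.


Scan left to right, longest-match per lexeme
Tokens: ID(k), OP(-), ID(y)


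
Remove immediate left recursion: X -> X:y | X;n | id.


Left-recursive alternatives: X:y, X;n; non-recursive: id
Introduce X': X -> idX', X' -> :yX' | ;nX' | ε


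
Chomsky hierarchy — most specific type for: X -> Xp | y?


Left-linear: every RHS is a terminal or one nonterminal followed by a terminal
Classification: Type 3 (Regular)


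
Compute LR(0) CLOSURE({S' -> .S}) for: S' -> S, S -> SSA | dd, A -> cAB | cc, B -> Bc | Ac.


Start: S' -> .S
For each item with dot before a nonterminal B, add B -> .γ for every B-production
Closure: [S' -> .S, S -> .SSA, S -> .dd]


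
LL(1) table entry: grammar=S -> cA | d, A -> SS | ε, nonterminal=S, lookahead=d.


For [S, d]: 'd' ∈ FIRST(d)
Entry: S -> d


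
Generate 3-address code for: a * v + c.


Break into single-operator statements:
t1 = a * v
t2 = t1 + c


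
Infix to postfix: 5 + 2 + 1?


Left to right (same or higher precedence on left)
Postfix: 5 2 + 1 +


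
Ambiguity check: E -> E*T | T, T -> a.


precedence layered via separate nonterminal T: deterministic
Unambiguous


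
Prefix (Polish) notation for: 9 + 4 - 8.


left-to-right (same/higher precedence on left): tree is (- (+ 9 4) 8)
Prefix: - + 9 4 8


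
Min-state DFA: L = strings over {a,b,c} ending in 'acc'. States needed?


Track the longest suffix of input matching a prefix of 'acc': 4 classes (prefixes of length 0..3)
Minimal DFA: 4 states


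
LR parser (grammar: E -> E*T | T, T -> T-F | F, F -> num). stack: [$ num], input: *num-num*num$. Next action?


'num' on top is the handle for F -> num
Action: reduce (F -> num)


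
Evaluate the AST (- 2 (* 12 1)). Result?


Evaluate inner: (* 12 1) = 12
Evaluate root: (- 2 12) = -10
Result: -10


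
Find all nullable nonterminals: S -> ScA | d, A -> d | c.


A nonterminal is nullable iff some alternative derives ε (directly, or every symbol in it is nullable)
Nullable: {}


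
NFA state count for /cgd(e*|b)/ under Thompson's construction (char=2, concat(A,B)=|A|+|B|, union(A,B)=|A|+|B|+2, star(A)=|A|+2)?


Syntax tree has 5 char leaf(s), 1 union(s), 1 star(s)
chars contribute 5×2 = 10; each union adds +2; each star adds +2
Total: 10 + 2 + 2 = 14 states


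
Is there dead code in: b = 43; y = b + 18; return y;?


b is read by y's definition; y is returned
No dead code


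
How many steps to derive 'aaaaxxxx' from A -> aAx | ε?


Derivation: A => aAx => aaAxx => aaaAxxx => aaaaAxxxx => aaaaxxxx
Steps: 5


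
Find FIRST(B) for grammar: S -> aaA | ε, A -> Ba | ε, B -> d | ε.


Per alternative of B: FIRST(d) = {d}; FIRST(ε) = {ε}
FIRST(B) = {d, ε}


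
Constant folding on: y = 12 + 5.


12 + 5 = 17 at compile time
Optimized: y = 17


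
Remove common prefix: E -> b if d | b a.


Common prefix: 'b'
Factored: E -> b E', E' -> if d | a


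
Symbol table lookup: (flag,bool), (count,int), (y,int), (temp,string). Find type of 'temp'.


Lookup 'temp' → type string


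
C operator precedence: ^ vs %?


'%' is multiplicative (level 10); '^' is bitwise XOR (level 4)
Higher level binds tighter
'%' has higher precedence than '^'


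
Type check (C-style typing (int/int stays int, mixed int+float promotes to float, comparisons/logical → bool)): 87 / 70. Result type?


Operand types: int / int
Rule: mixed int/float promotes to float; int/int stays int
Result type: int


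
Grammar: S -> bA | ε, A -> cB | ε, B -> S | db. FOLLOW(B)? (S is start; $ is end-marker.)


$ ∈ FOLLOW(S). For each A -> αBβ: add FIRST(β)\{ε} to FOLLOW(B); if β nullable, add FOLLOW(A).
FOLLOW(B) = {$}


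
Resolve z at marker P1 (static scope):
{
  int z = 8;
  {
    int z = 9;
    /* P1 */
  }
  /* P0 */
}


z declared in the same block as P1
z = 9


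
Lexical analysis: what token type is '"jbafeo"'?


Pattern: double-quoted sequence
Type: STRING_LITERAL


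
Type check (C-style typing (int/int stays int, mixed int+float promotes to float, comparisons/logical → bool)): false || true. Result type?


Operand types: bool || bool
Rule: logical operators take bool operands and yield bool
Result type: bool


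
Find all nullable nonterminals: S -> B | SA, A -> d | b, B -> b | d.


A nonterminal is nullable iff some alternative derives ε (directly, or every symbol in it is nullable)
Nullable: {}


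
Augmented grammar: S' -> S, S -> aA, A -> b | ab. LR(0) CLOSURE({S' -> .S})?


Start: S' -> .S
For each item with dot before a nonterminal B, add B -> .γ for every B-production
Closure: [S' -> .S, S -> .aA]


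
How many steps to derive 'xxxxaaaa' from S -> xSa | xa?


Derivation: S => xSa => xxSaa => xxxSaaa => xxxxaaaa
Steps: 4


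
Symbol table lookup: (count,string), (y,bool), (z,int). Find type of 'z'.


Lookup 'z' → type int


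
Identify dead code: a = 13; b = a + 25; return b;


a is read by b's definition; b is returned
No dead code


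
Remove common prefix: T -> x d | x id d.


Common prefix: 'x'
Factored: T -> x T', T' -> d | id d


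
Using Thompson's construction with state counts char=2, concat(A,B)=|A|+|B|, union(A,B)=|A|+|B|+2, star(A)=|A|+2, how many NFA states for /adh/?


Syntax tree has 3 char leaf(s), 0 union(s), 0 star(s)
chars contribute 3×2 = 6; each union adds +2; each star adds +2
Total: 6 + 0 + 0 = 6 states


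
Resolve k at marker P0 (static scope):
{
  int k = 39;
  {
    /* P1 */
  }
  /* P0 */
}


k declared in the same block as P0
k = 39


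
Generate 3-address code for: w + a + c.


Break into single-operator statements:
t1 = w + a
t2 = t1 + c


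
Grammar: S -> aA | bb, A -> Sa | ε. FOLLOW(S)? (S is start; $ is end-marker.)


$ ∈ FOLLOW(S). For each A -> αBβ: add FIRST(β)\{ε} to FOLLOW(B); if β nullable, add FOLLOW(A).
FOLLOW(S) = {$, a}


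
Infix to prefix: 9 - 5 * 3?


'*' binds tighter: tree is (- 9 (* 5 3))
Prefix: - 9 * 5 3


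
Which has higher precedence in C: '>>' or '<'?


'>>' is shift (level 8); '<' is relational (level 7)
Higher level binds tighter
'>>' has higher precedence than '<'


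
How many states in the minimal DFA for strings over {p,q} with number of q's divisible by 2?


Track (count of q) mod 2: states 0..1, accept at 0
Minimal DFA: 2 states


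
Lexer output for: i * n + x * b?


Scan left to right, longest-match per lexeme
Tokens: ID(i), OP(*), ID(n), OP(+), ID(x), OP(*), ID(b)


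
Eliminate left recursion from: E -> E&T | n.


Left-recursive alternatives: E&T; non-recursive: n
Introduce E': E -> nE', E' -> &TE' | ε


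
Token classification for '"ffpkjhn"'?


Pattern: double-quoted sequence
Type: STRING_LITERAL


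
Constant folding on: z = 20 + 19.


20 + 19 = 39 at compile time
Optimized: z = 39


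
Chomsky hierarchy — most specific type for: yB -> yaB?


LHS has context (more than one symbol) and |LHS| ≤ |RHS|
Classification: Type 1 (Context-Sensitive)


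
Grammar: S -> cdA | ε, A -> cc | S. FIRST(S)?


Per alternative of S: FIRST(cdA) = {c}; FIRST(ε) = {ε}
FIRST(S) = {c, ε}


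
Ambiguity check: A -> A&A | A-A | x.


'x&x-x' has two parse trees (no precedence encoded between & and -)
Ambiguous


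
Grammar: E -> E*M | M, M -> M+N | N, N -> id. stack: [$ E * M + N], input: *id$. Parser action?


handle 'M+N' on top
Action: reduce (M -> M+N)


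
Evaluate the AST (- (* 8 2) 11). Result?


Evaluate inner: (* 8 2) = 16
Evaluate root: (- 16 11) = 5
Result: 5


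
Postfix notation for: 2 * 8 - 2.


Left to right (same or higher precedence on left)
Postfix: 2 8 * 2 -


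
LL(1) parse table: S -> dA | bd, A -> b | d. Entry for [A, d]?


For [A, d]: 'd' ∈ FIRST(d)
Entry: A -> d


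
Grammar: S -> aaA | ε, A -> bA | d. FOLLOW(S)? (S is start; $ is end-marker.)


$ ∈ FOLLOW(S). For each A -> αBβ: add FIRST(β)\{ε} to FOLLOW(B); if β nullable, add FOLLOW(A).
FOLLOW(S) = {$}


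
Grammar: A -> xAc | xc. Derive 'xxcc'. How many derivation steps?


Derivation: A => xAc => xxcc
Steps: 2


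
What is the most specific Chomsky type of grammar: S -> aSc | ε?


Single nonterminal LHS, but a^n c^n is not regular
Classification: Type 2 (Context-Free)


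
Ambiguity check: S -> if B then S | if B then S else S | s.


dangling else: 'if B then if B then s else s' parses two ways
Ambiguous


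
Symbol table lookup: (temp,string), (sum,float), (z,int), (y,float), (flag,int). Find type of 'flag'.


Lookup 'flag' → type int


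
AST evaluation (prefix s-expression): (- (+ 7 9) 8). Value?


Evaluate inner: (+ 7 9) = 16
Evaluate root: (- 16 8) = 8
Result: 8


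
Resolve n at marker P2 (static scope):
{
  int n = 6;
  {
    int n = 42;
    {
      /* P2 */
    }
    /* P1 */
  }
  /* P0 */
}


P2's block does not declare n; resolves to the enclosing declaration at depth 1
n = 42


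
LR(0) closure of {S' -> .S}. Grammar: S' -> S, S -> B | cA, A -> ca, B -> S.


Start: S' -> .S
For each item with dot before a nonterminal B, add B -> .γ for every B-production
Closure: [S' -> .S, S -> .B, S -> .cA, B -> .S]


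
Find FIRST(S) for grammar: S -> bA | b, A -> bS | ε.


Per alternative of S: FIRST(bA) = {b}; FIRST(b) = {b}
FIRST(S) = {b}


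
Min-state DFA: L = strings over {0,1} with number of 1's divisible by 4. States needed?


Track (count of 1) mod 4: states 0..3, accept at 0
Minimal DFA: 4 states


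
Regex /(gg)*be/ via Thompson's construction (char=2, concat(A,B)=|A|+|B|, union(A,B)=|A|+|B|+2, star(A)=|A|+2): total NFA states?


Syntax tree has 4 char leaf(s), 0 union(s), 1 star(s)
chars contribute 4×2 = 8; each union adds +2; each star adds +2
Total: 8 + 0 + 2 = 10 states


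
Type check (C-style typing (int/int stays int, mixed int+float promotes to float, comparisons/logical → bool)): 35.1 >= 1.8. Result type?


Operand types: float >= float
Rule: comparison yields bool
Result type: bool


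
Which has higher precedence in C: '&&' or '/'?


'/' is multiplicative (level 10); '&&' is logical AND (level 2)
Higher level binds tighter
'/' has higher precedence than '&&'


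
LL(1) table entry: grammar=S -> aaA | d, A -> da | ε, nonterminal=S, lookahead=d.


For [S, d]: 'd' ∈ FIRST(d)
Entry: S -> d


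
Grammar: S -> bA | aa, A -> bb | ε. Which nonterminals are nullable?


A nonterminal is nullable iff some alternative derives ε (directly, or every symbol in it is nullable)
Nullable: {A}


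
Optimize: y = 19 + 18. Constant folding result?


19 + 18 = 37 at compile time
Optimized: y = 37


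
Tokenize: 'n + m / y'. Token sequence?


Scan left to right, longest-match per lexeme
Tokens: ID(n), OP(+), ID(m), OP(/), ID(y)


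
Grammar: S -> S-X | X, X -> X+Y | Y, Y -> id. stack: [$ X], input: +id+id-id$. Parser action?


shift '+' to continue X -> X+Y
Action: shift


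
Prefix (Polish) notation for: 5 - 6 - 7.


left-to-right (same/higher precedence on left): tree is (- (- 5 6) 7)
Prefix: - - 5 6 7


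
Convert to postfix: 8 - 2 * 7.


* has higher precedence, evaluate 2*7 first
Postfix: 8 2 7 * -


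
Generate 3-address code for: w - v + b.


Break into single-operator statements:
t1 = w - v
t2 = t1 + b


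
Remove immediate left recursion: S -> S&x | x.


Left-recursive alternatives: S&x; non-recursive: x
Introduce S': S -> xS', S' -> &xS' | ε


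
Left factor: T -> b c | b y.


Common prefix: 'b'
Factored: T -> b T', T' -> c | y


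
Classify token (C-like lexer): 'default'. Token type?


Pattern: reserved word
Type: KEYWORD


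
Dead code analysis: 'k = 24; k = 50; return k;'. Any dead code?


first assignment to k is overwritten before any read
Dead: 'k = 24'


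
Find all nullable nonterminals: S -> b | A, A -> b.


A nonterminal is nullable iff some alternative derives ε (directly, or every symbol in it is nullable)
Nullable: {}


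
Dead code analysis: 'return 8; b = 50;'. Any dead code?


statement follows a return and is unreachable
Dead: 'b = 50'


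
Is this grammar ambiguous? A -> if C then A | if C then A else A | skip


dangling else: 'if C then if C then skip else skip' parses two ways
Ambiguous


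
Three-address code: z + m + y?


Break into single-operator statements:
t1 = z + m
t2 = t1 + y


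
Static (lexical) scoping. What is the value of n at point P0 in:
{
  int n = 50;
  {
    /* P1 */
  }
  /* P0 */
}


n declared in the same block as P0
n = 50


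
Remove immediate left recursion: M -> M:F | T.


Left-recursive alternatives: M:F; non-recursive: T
Introduce M': M -> TM', M' -> :FM' | ε


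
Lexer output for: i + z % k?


Scan left to right, longest-match per lexeme
Tokens: ID(i), OP(+), ID(z), OP(%), ID(k)


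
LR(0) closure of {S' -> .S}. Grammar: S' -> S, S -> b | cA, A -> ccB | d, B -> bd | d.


Start: S' -> .S
For each item with dot before a nonterminal B, add B -> .γ for every B-production
Closure: [S' -> .S, S -> .b, S -> .cA]


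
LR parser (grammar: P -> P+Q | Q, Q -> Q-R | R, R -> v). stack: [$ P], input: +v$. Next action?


shift '+' to continue P -> P+Q
Action: shift


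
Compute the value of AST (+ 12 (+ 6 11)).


Evaluate inner: (+ 6 11) = 17
Evaluate root: (+ 12 17) = 29
Result: 29


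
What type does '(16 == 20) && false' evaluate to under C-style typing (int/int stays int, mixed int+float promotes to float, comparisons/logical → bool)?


Operand types: bool && bool
Rule: logical operators take bool operands and yield bool
Result type: bool


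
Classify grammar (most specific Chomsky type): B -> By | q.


Left-linear: every RHS is a terminal or one nonterminal followed by a terminal
Classification: Type 3 (Regular)


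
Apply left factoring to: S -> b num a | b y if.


Common prefix: 'b'
Factored: S -> b S', S' -> num a | y if


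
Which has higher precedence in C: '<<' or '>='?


'<<' is shift (level 8); '>=' is relational (level 7)
Higher level binds tighter
'<<' has higher precedence than '>='


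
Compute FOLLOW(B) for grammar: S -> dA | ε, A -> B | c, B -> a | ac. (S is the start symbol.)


$ ∈ FOLLOW(S). For each A -> αBβ: add FIRST(β)\{ε} to FOLLOW(B); if β nullable, add FOLLOW(A).
FOLLOW(B) = {$}


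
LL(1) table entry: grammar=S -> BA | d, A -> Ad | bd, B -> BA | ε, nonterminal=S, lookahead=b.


For [S, b]: 'b' ∈ FIRST(BA)
Entry: S -> BA


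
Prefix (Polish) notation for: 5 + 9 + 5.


left-to-right (same/higher precedence on left): tree is (+ (+ 5 9) 5)
Prefix: + + 5 9 5


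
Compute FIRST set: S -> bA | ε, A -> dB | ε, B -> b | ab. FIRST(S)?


Per alternative of S: FIRST(bA) = {b}; FIRST(ε) = {ε}
FIRST(S) = {b, ε}


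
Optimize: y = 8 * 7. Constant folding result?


8 * 7 = 56 at compile time
Optimized: y = 56


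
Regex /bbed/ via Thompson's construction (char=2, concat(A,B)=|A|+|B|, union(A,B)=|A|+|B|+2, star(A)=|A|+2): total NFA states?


Syntax tree has 4 char leaf(s), 0 union(s), 0 star(s)
chars contribute 4×2 = 8; each union adds +2; each star adds +2
Total: 8 + 0 + 0 = 8 states


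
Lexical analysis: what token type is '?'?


Pattern: operator symbol
Type: OPERATOR


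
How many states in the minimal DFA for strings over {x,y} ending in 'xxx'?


Track the longest suffix of input matching a prefix of 'xxx': 4 classes (prefixes of length 0..3)
Minimal DFA: 4 states


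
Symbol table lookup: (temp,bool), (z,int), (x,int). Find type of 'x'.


Lookup 'x' → type int


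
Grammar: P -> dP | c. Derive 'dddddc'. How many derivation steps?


Derivation: P => dP => ddP => dddP => ddddP => dddddP => dddddc
Steps: 6


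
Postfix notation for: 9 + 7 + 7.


Left to right (same or higher precedence on left)
Postfix: 9 7 + 7 +


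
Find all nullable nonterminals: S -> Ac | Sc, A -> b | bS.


A nonterminal is nullable iff some alternative derives ε (directly, or every symbol in it is nullable)
Nullable: {}


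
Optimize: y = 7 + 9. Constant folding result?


7 + 9 = 16 at compile time
Optimized: y = 16


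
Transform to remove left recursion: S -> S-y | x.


Left-recursive alternatives: S-y; non-recursive: x
Introduce S': S -> xS', S' -> -yS' | ε


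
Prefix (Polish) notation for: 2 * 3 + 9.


left-to-right (same/higher precedence on left): tree is (+ (* 2 3) 9)
Prefix: + * 2 3 9


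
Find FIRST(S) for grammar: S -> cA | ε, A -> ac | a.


Per alternative of S: FIRST(cA) = {c}; FIRST(ε) = {ε}
FIRST(S) = {c, ε}


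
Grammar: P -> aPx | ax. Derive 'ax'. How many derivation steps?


Derivation: P => ax
Steps: 1


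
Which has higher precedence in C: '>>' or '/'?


'/' is multiplicative (level 10); '>>' is shift (level 8)
Higher level binds tighter
'/' has higher precedence than '>>'


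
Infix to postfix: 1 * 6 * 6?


Left to right (same or higher precedence on left)
Postfix: 1 6 * 6 *


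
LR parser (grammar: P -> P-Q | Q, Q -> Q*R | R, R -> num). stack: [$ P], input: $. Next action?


start symbol P on stack, input exhausted
Action: accept


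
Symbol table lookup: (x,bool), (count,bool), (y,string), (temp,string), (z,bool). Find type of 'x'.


Lookup 'x' → type bool


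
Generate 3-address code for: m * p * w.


Break into single-operator statements:
t1 = m * p
t2 = t1 * w


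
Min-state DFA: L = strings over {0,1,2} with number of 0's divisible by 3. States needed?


Track (count of 0) mod 3: states 0..2, accept at 0
Minimal DFA: 3 states


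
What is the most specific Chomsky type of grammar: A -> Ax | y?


Left-linear: every RHS is a terminal or one nonterminal followed by a terminal
Classification: Type 3 (Regular)


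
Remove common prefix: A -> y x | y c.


Common prefix: 'y'
Factored: A -> y A', A' -> x | c


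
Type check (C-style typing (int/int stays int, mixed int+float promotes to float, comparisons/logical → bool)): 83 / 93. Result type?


Operand types: int / int
Rule: mixed int/float promotes to float; int/int stays int
Result type: int


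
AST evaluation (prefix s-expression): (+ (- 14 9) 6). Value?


Evaluate inner: (- 14 9) = 5
Evaluate root: (+ 5 6) = 11
Result: 11


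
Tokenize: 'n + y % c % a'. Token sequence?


Scan left to right, longest-match per lexeme
Tokens: ID(n), OP(+), ID(y), OP(%), ID(c), OP(%), ID(a)


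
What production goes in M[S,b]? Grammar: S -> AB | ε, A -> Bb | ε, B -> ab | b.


For [S, b]: 'b' ∈ FIRST(AB)
Entry: S -> AB


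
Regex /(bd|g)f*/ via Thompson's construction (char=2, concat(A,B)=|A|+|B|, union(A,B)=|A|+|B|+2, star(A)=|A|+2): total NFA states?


Syntax tree has 4 char leaf(s), 1 union(s), 1 star(s)
chars contribute 4×2 = 8; each union adds +2; each star adds +2
Total: 8 + 2 + 2 = 12 states


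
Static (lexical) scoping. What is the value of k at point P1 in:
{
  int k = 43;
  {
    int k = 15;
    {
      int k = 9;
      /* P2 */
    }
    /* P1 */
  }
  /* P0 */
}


k declared in the same block as P1
k = 15


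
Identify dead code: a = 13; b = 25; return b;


a is assigned but never read
Dead: 'a = 13'


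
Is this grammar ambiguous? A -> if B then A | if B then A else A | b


dangling else: 'if B then if B then b else b' parses two ways
Ambiguous


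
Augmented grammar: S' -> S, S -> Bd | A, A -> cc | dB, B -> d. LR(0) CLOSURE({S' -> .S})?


Start: S' -> .S
For each item with dot before a nonterminal B, add B -> .γ for every B-production
Closure: [S' -> .S, S -> .Bd, S -> .A, B -> .d, A -> .cc, A -> .dB]


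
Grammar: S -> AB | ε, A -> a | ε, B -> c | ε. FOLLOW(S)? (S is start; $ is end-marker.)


$ ∈ FOLLOW(S). For each A -> αBβ: add FIRST(β)\{ε} to FOLLOW(B); if β nullable, add FOLLOW(A).
FOLLOW(S) = {$}


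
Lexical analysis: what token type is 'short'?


Pattern: reserved word
Type: KEYWORD


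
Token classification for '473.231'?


Pattern: digits with a decimal point
Type: FLOAT_LITERAL


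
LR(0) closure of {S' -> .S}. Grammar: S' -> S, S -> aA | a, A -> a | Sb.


Start: S' -> .S
For each item with dot before a nonterminal B, add B -> .γ for every B-production
Closure: [S' -> .S, S -> .aA, S -> .a]


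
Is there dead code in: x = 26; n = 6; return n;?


x is assigned but never read
Dead: 'x = 26'


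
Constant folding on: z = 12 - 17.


12 - 17 = -5 at compile time
Optimized: z = -5


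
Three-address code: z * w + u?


Break into single-operator statements:
t1 = z * w
t2 = t1 + u


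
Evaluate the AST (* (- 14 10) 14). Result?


Evaluate inner: (- 14 10) = 4
Evaluate root: (* 4 14) = 56
Result: 56


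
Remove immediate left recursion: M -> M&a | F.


Left-recursive alternatives: M&a; non-recursive: F
Introduce M': M -> FM', M' -> &aM' | ε


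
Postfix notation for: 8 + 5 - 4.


Left to right (same or higher precedence on left)
Postfix: 8 5 + 4 -


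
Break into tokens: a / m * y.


Scan left to right, longest-match per lexeme
Tokens: ID(a), OP(/), ID(m), OP(*), ID(y)


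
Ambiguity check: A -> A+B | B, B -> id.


precedence layered via separate nonterminal B: deterministic
Unambiguous


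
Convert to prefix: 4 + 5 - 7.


left-to-right (same/higher precedence on left): tree is (- (+ 4 5) 7)
Prefix: - + 4 5 7


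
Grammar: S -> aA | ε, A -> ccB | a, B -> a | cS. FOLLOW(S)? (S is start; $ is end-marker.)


$ ∈ FOLLOW(S). For each A -> αBβ: add FIRST(β)\{ε} to FOLLOW(B); if β nullable, add FOLLOW(A).
FOLLOW(S) = {$}


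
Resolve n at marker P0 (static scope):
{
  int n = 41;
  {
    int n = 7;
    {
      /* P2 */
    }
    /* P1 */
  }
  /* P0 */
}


n declared in the same block as P0
n = 41


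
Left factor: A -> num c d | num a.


Common prefix: 'num'
Factored: A -> num A', A' -> c d | a


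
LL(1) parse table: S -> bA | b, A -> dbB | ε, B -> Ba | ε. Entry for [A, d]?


For [A, d]: 'd' ∈ FIRST(dbB)
Entry: A -> dbB


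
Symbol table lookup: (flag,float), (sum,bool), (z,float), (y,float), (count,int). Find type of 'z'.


Lookup 'z' → type float


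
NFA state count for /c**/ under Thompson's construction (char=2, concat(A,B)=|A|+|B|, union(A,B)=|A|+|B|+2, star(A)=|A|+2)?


Syntax tree has 1 char leaf(s), 0 union(s), 2 star(s)
chars contribute 1×2 = 2; each union adds +2; each star adds +2
Total: 2 + 0 + 4 = 6 states


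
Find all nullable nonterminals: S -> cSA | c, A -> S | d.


A nonterminal is nullable iff some alternative derives ε (directly, or every symbol in it is nullable)
Nullable: {}


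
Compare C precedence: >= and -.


'-' is additive (level 9); '>=' is relational (level 7)
Higher level binds tighter
'-' has higher precedence than '>='


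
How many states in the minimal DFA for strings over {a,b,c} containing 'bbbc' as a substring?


KMP-style automaton: 4 progress states + 1 absorbing accept = 5
Minimal DFA: 5 states


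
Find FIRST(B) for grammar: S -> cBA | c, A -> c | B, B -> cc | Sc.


Per alternative of B: FIRST(cc) = {c}; FIRST(Sc) = {c}
FIRST(B) = {c}


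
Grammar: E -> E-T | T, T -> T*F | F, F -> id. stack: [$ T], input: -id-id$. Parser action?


lookahead ∉ {*} so T won't extend; reduce E -> T
Action: reduce (E -> T)


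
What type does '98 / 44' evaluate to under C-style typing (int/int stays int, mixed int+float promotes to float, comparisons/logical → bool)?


Operand types: int / int
Rule: mixed int/float promotes to float; int/int stays int
Result type: int


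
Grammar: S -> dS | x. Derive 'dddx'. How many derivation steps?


Derivation: S => dS => ddS => dddS => dddx
Steps: 4


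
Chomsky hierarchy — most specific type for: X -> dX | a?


Right-linear: every RHS is a terminal or a terminal followed by one nonterminal
Classification: Type 3 (Regular)


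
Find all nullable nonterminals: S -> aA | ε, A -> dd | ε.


A nonterminal is nullable iff some alternative derives ε (directly, or every symbol in it is nullable)
Nullable: {A, S}


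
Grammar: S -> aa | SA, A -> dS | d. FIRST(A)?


Per alternative of A: FIRST(dS) = {d}; FIRST(d) = {d}
FIRST(A) = {d}


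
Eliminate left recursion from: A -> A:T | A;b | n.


Left-recursive alternatives: A:T, A;b; non-recursive: n
Introduce A': A -> nA', A' -> :TA' | ;bA' | ε


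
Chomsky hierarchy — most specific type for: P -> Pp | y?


Left-linear: every RHS is a terminal or one nonterminal followed by a terminal
Classification: Type 3 (Regular)


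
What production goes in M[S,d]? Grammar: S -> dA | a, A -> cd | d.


For [S, d]: 'd' ∈ FIRST(dA)
Entry: S -> dA


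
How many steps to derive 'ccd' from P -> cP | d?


Derivation: P => cP => ccP => ccd
Steps: 3


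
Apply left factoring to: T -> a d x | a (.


Common prefix: 'a'
Factored: T -> a T', T' -> d x | (


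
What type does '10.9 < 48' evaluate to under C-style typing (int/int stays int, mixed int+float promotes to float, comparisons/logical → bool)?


Operand types: float < int
Rule: comparison yields bool
Result type: bool


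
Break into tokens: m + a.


Scan left to right, longest-match per lexeme
Tokens: ID(m), OP(+), ID(a)


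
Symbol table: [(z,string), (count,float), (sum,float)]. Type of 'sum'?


Lookup 'sum' → type float


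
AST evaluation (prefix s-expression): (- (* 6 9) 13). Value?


Evaluate inner: (* 6 9) = 54
Evaluate root: (- 54 13) = 41
Result: 41


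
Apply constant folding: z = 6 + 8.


6 + 8 = 14 at compile time
Optimized: z = 14


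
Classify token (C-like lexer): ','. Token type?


Pattern: delimiter/punctuation
Type: PUNCTUATION


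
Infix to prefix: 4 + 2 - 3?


left-to-right (same/higher precedence on left): tree is (- (+ 4 2) 3)
Prefix: - + 4 2 3


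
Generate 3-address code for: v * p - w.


Break into single-operator statements:
t1 = v * p
t2 = t1 - w


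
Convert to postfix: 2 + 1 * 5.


* has higher precedence, evaluate 1*5 first
Postfix: 2 1 5 * +


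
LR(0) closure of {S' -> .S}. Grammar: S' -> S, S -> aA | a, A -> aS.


Start: S' -> .S
For each item with dot before a nonterminal B, add B -> .γ for every B-production
Closure: [S' -> .S, S -> .aA, S -> .a]


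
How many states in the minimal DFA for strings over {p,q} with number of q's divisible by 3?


Track (count of q) mod 3: states 0..2, accept at 0
Minimal DFA: 3 states


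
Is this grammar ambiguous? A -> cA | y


right-linear, alternatives start with distinct terminals 'c' vs 'y': unique leftmost derivation
Unambiguous


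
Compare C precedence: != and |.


'!=' is equality (level 6); '|' is bitwise OR (level 3)
Higher level binds tighter
'!=' has higher precedence than '|'


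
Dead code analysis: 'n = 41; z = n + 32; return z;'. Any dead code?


n is read by z's definition; z is returned
No dead code


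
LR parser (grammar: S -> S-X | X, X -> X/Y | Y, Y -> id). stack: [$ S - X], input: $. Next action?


handle 'S-X' on top; lookahead ∈ FOLLOW(S) = {-, $}
Action: reduce (S -> S-X)


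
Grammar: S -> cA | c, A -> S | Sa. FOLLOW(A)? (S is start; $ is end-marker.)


$ ∈ FOLLOW(S). For each A -> αBβ: add FIRST(β)\{ε} to FOLLOW(B); if β nullable, add FOLLOW(A).
FOLLOW(A) = {$, a}


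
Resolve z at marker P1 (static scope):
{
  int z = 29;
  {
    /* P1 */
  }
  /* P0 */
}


P1's block does not declare z; resolves to the enclosing declaration at depth 0
z = 29


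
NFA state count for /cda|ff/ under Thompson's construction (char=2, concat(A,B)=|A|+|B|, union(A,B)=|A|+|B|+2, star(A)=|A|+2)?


Syntax tree has 5 char leaf(s), 1 union(s), 0 star(s)
chars contribute 5×2 = 10; each union adds +2; each star adds +2
Total: 10 + 2 + 0 = 12 states


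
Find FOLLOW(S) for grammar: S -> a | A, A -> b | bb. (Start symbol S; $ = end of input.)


$ ∈ FOLLOW(S). For each A -> αBβ: add FIRST(β)\{ε} to FOLLOW(B); if β nullable, add FOLLOW(A).
FOLLOW(S) = {$}


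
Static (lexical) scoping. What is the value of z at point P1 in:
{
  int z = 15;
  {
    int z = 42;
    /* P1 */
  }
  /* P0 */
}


z declared in the same block as P1
z = 42


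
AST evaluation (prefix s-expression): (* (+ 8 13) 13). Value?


Evaluate inner: (+ 8 13) = 21
Evaluate root: (* 21 13) = 273
Result: 273


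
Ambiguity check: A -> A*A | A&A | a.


'a*a&a' has two parse trees (no precedence encoded between * and &)
Ambiguous


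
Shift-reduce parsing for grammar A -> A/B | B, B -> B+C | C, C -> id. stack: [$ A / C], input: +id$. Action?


'C' (not preceded by B+) is the handle for B -> C
Action: reduce (B -> C)


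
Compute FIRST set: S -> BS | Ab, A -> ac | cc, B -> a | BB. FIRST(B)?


Per alternative of B: FIRST(a) = {a}; FIRST(BB) = {a}
FIRST(B) = {a}


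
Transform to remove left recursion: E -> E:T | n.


Left-recursive alternatives: E:T; non-recursive: n
Introduce E': E -> nE', E' -> :TE' | ε


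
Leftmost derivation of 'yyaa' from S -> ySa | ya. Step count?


Derivation: S => ySa => yyaa
Steps: 2


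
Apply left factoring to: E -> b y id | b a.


Common prefix: 'b'
Factored: E -> b E', E' -> y id | a


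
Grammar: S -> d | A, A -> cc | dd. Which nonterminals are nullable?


A nonterminal is nullable iff some alternative derives ε (directly, or every symbol in it is nullable)
Nullable: {}


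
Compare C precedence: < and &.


'<' is relational (level 7); '&' is bitwise AND (level 5)
Higher level binds tighter
'<' has higher precedence than '&'


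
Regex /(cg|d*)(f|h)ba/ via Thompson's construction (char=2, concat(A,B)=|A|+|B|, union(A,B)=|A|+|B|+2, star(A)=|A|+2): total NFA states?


Syntax tree has 7 char leaf(s), 2 union(s), 1 star(s)
chars contribute 7×2 = 14; each union adds +2; each star adds +2
Total: 14 + 4 + 2 = 20 states


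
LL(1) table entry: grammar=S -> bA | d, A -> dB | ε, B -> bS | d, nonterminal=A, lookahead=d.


For [A, d]: 'd' ∈ FIRST(dB)
Entry: A -> dB


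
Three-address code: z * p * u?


Break into single-operator statements:
t1 = z * p
t2 = t1 * u


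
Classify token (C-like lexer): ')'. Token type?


Pattern: delimiter/punctuation
Type: PUNCTUATION


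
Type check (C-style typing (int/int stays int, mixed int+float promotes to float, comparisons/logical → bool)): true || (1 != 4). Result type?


Operand types: bool || bool
Rule: logical operators take bool operands and yield bool
Result type: bool


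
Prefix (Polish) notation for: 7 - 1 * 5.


'*' binds tighter: tree is (- 7 (* 1 5))
Prefix: - 7 * 1 5


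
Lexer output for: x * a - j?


Scan left to right, longest-match per lexeme
Tokens: ID(x), OP(*), ID(a), OP(-), ID(j)


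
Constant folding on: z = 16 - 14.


16 - 14 = 2 at compile time
Optimized: z = 2


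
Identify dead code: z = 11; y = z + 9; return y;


z is read by y's definition; y is returned
No dead code


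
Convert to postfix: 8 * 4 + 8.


Left to right (same or higher precedence on left)
Postfix: 8 4 * 8 +


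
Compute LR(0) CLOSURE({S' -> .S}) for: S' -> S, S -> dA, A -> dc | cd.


Start: S' -> .S
For each item with dot before a nonterminal B, add B -> .γ for every B-production
Closure: [S' -> .S, S -> .dA]


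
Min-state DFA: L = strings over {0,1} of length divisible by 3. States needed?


Track length mod 3: states 0..2, accept at 0
Minimal DFA: 3 states


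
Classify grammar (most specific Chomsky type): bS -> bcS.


LHS has context (more than one symbol) and |LHS| ≤ |RHS|
Classification: Type 1 (Context-Sensitive)


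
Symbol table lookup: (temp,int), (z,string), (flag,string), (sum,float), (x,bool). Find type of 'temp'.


Lookup 'temp' → type int


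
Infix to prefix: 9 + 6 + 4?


left-to-right (same/higher precedence on left): tree is (+ (+ 9 6) 4)
Prefix: + + 9 6 4


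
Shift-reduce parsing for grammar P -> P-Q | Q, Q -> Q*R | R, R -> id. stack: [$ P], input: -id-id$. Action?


shift '-' to continue P -> P-Q
Action: shift


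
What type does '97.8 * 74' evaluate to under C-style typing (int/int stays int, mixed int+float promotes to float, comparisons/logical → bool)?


Operand types: float * int
Rule: mixed int/float promotes to float; int/int stays int
Result type: float


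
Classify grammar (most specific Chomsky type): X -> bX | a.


Right-linear: every RHS is a terminal or a terminal followed by one nonterminal
Classification: Type 3 (Regular)


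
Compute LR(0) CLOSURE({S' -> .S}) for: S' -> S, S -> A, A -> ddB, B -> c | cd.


Start: S' -> .S
For each item with dot before a nonterminal B, add B -> .γ for every B-production
Closure: [S' -> .S, S -> .A, A -> .ddB]


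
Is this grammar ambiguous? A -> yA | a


right-linear, alternatives start with distinct terminals 'y' vs 'a': unique leftmost derivation
Unambiguous


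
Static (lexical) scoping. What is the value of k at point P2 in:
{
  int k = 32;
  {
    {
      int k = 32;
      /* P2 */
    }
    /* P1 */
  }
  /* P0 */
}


k declared in the same block as P2
k = 32


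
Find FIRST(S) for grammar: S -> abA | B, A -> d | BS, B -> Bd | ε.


Per alternative of S: FIRST(abA) = {a}; FIRST(B) = {d, ε}
FIRST(S) = {a, d, ε}


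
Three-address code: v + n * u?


Break into single-operator statements:
t1 = n * u
t2 = v + t1


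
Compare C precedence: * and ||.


'*' is multiplicative (level 10); '||' is logical OR (level 1)
Higher level binds tighter
'*' has higher precedence than '||'


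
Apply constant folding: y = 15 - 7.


15 - 7 = 8 at compile time
Optimized: y = 8


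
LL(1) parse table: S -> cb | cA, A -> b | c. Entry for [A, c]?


For [A, c]: 'c' ∈ FIRST(c)
Entry: A -> c


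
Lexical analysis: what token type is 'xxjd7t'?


Pattern: letter/underscore followed by alphanumerics, not a keyword
Type: IDENTIFIER


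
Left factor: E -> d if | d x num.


Common prefix: 'd'
Factored: E -> d E', E' -> if | x num


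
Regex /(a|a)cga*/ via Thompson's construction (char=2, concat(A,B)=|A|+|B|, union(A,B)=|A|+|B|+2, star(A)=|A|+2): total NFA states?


Syntax tree has 5 char leaf(s), 1 union(s), 1 star(s)
chars contribute 5×2 = 10; each union adds +2; each star adds +2
Total: 10 + 2 + 2 = 14 states
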